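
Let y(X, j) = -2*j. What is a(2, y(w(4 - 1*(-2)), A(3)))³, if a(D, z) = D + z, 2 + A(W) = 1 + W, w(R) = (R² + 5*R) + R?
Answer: -8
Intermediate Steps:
w(R) = R² + 6*R
A(W) = -1 + W (A(W) = -2 + (1 + W) = -1 + W)
a(2, y(w(4 - 1*(-2)), A(3)))³ = (2 - 2*(-1 + 3))³ = (2 - 2*2)³ = (2 - 4)³ = (-2)³ = -8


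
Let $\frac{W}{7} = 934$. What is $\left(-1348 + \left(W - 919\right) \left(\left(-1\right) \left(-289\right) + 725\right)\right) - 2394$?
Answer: $5693924$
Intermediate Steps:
$W = 6538$ ($W = 7 \cdot 934 = 6538$)
$\left(-1348 + \left(W - 919\right) \left(\left(-1\right) \left(-289\right) + 725\right)\right) - 2394 = \left(-1348 + \left(6538 - 919\right) \left(\left(-1\right) \left(-289\right) + 725\right)\right) - 2394 = \left(-1348 + 5619 \left(289 + 725\right)\right) - 2394 = \left(-1348 + 5619 \cdot 1014\right) - 2394 = \left(-1348 + 5697666\right) - 2394 = 5696318 - 2394 = 5693924$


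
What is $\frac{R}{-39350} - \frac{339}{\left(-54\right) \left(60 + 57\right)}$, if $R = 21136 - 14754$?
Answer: $- \frac{4496971}{41435550} \approx -0.10853$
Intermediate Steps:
$R = 6382$ ($R = 21136 - 14754 = 6382$)
$\frac{R}{-39350} - \frac{339}{\left(-54\right) \left(60 + 57\right)} = \frac{6382}{-39350} - \frac{339}{\left(-54\right) \left(60 + 57\right)} = 6382 \left(- \frac{1}{39350}\right) - \frac{339}{\left(-54\right) 117} = - \frac{3191}{19675} - \frac{339}{-6318} = - \frac{3191}{19675} - - \frac{113}{2106} = - \frac{3191}{19675} + \frac{113}{2106} = - \frac{4496971}{41435550}$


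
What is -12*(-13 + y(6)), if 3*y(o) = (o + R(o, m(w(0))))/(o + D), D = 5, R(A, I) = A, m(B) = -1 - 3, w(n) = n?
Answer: 1668/11 ≈ 151.64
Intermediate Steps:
m(B) = -4
y(o) = 2*o/(3*(5 + o)) (y(o) = ((o + o)/(o + 5))/3 = ((2*o)/(5 + o))/3 = (2*o/(5 + o))/3 = 2*o/(3*(5 + o)))
-12*(-13 + y(6)) = -12*(-13 + (⅔)*6/(5 + 6)) = -12*(-13 + (⅔)*6/11) = -12*(-13 + (⅔)*6*(1/11)) = -12*(-13 + 4/11) = -12*(-139/11) = 1668/11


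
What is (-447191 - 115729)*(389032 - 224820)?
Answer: -92438219040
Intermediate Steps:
(-447191 - 115729)*(389032 - 224820) = -562920*164212 = -92438219040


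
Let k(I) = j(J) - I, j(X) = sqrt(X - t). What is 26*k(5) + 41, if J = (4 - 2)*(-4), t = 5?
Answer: -89 + 26*I*sqrt(13) ≈ -89.0 + 93.744*I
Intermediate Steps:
J = -8 (J = 2*(-4) = -8)
j(X) = sqrt(-5 + X) (j(X) = sqrt(X - 1*5) = sqrt(X - 5) = sqrt(-5 + X))
k(I) = -I + I*sqrt(13) (k(I) = sqrt(-5 - 8) - I = sqrt(-13) - I = I*sqrt(13) - I = -I + I*sqrt(13))
26*k(5) + 41 = 26*(-1*5 + I*sqrt(13)) + 41 = 26*(-5 + I*sqrt(13)) + 41 = (-130 + 26*I*sqrt(13)) + 41 = -89 + 26*I*sqrt(13)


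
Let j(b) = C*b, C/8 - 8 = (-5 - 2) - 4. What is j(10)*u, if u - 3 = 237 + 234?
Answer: -113760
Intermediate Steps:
C = -24 (C = 64 + 8*((-5 - 2) - 4) = 64 + 8*(-7 - 4) = 64 + 8*(-11) = 64 - 88 = -24)
j(b) = -24*b
u = 474 (u = 3 + (237 + 234) = 3 + 471 = 474)
j(10)*u = -24*10*474 = -240*474 = -113760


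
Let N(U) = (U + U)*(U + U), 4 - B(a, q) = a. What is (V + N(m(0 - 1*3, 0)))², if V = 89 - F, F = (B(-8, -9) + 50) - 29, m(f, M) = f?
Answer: 8464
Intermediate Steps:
B(a, q) = 4 - a
F = 33 (F = ((4 - 1*(-8)) + 50) - 29 = ((4 + 8) + 50) - 29 = (12 + 50) - 29 = 62 - 29 = 33)
N(U) = 4*U² (N(U) = (2*U)*(2*U) = 4*U²)
V = 56 (V = 89 - 1*33 = 89 - 33 = 56)
(V + N(m(0 - 1*3, 0)))² = (56 + 4*(0 - 1*3)²)² = (56 + 4*(0 - 3)²)² = (56 + 4*(-3)²)² = (56 + 4*9)² = (56 + 36)² = 92² = 8464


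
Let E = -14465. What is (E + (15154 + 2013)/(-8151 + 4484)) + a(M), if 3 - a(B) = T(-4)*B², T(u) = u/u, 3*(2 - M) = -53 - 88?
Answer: -61853788/3667 ≈ -16868.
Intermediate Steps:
M = 49 (M = 2 - (-53 - 88)/3 = 2 - ⅓*(-141) = 2 + 47 = 49)
T(u) = 1
a(B) = 3 - B²
(E + (15154 + 2013)/(-8151 + 4484)) + a(M) = (-14465 + (15154 + 2013)/(-8151 + 4484)) + (3 - 1*49²) = (-14465 + 17167/(-3667)) + (3 - 1*2401) = (-14465 + 17167*(-1/3667)) + (3 - 2401) = (-14465 - 17167/3667) - 2398 = -53060322/3667 - 2398 = -61853788/3667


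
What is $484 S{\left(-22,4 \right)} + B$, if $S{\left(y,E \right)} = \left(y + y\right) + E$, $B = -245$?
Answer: $-19605$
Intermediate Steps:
$S{\left(y,E \right)} = E + 2 y$ ($S{\left(y,E \right)} = 2 y + E = E + 2 y$)
$484 S{\left(-22,4 \right)} + B = 484 \left(4 + 2 \left(-22\right)\right) - 245 = 484 \left(4 - 44\right) - 245 = 484 \left(-40\right) - 245 = -19360 - 245 = -19605$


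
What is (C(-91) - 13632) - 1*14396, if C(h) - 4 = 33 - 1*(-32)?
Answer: -27959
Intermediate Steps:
C(h) = 69 (C(h) = 4 + (33 - 1*(-32)) = 4 + (33 + 32) = 4 + 65 = 69)
(C(-91) - 13632) - 1*14396 = (69 - 13632) - 1*14396 = -13563 - 14396 = -27959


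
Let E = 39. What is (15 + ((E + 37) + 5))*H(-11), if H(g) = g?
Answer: -1056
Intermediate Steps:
(15 + ((E + 37) + 5))*H(-11) = (15 + ((39 + 37) + 5))*(-11) = (15 + (76 + 5))*(-11) = (15 + 81)*(-11) = 96*(-11) = -1056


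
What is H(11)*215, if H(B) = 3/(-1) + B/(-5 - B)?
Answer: -12685/16 ≈ -792.81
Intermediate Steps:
H(B) = -3 + B/(-5 - B) (H(B) = 3*(-1) + B/(-5 - B) = -3 + B/(-5 - B))
H(11)*215 = ((-15 - 4*11)/(5 + 11))*215 = ((-15 - 44)/16)*215 = ((1/16)*(-59))*215 = -59/16*215 = -12685/16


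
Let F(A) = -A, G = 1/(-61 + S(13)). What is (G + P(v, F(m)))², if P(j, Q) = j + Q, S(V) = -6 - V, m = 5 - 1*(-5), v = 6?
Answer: 103041/6400 ≈ 16.100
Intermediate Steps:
m = 10 (m = 5 + 5 = 10)
G = -1/80 (G = 1/(-61 + (-6 - 1*13)) = 1/(-61 + (-6 - 13)) = 1/(-61 - 19) = 1/(-80) = -1/80 ≈ -0.012500)
P(j, Q) = Q + j
(G + P(v, F(m)))² = (-1/80 + (-1*10 + 6))² = (-1/80 + (-10 + 6))² = (-1/80 - 4)² = (-321/80)² = 103041/6400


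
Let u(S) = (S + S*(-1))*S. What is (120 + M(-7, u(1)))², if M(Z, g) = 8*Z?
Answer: 4096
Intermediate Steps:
u(S) = 0 (u(S) = (S - S)*S = 0*S = 0)
(120 + M(-7, u(1)))² = (120 + 8*(-7))² = (120 - 56)² = 64² = 4096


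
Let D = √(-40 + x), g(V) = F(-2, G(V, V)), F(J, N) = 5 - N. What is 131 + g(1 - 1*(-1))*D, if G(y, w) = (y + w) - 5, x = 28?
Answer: 131 + 12*I*√3 ≈ 131.0 + 20.785*I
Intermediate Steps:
G(y, w) = -5 + w + y (G(y, w) = (w + y) - 5 = -5 + w + y)
g(V) = 10 - 2*V (g(V) = 5 - (-5 + V + V) = 5 - (-5 + 2*V) = 5 + (5 - 2*V) = 10 - 2*V)
D = 2*I*√3 (D = √(-40 + 28) = √(-12) = 2*I*√3 ≈ 3.4641*I)
131 + g(1 - 1*(-1))*D = 131 + (10 - 2*(1 - 1*(-1)))*(2*I*√3) = 131 + (10 - 2*(1 + 1))*(2*I*√3) = 131 + (10 - 2*2)*(2*I*√3) = 131 + (10 - 4)*(2*I*√3) = 131 + 6*(2*I*√3) = 131 + 12*I*√3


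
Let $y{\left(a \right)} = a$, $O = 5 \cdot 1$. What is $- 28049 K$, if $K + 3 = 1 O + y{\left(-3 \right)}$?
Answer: $28049$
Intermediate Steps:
$O = 5$
$K = -1$ ($K = -3 + \left(1 \cdot 5 - 3\right) = -3 + \left(5 - 3\right) = -3 + 2 = -1$)
$- 28049 K = \left(-28049\right) \left(-1\right) = 28049$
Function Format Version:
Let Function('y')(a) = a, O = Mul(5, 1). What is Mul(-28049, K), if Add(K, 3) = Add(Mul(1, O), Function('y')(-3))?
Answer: 28049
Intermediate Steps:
O = 5
K = -1 (K = Add(-3, Add(Mul(1, 5), -3)) = Add(-3, Add(5, -3)) = Add(-3, 2) = -1)
Mul(-28049, K) = Mul(-28049, -1) = 28049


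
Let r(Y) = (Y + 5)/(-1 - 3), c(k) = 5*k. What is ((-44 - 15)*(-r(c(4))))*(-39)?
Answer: 57525/4 ≈ 14381.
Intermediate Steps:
r(Y) = -5/4 - Y/4 (r(Y) = (5 + Y)/(-4) = (5 + Y)*(-¼) = -5/4 - Y/4)
((-44 - 15)*(-r(c(4))))*(-39) = ((-44 - 15)*(-(-5/4 - 5*4/4)))*(-39) = -(-59)*(-5/4 - ¼*20)*(-39) = -(-59)*(-5/4 - 5)*(-39) = -(-59)*(-25)/4*(-39) = -59*25/4*(-39) = -1475/4*(-39) = 57525/4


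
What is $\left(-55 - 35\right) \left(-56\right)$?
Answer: $5040$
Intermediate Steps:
$\left(-55 - 35\right) \left(-56\right) = \left(-90\right) \left(-56\right) = 5040$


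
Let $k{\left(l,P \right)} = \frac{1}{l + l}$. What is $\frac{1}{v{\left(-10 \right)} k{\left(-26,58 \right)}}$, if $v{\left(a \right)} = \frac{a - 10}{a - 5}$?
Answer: $-39$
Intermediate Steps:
$k{\left(l,P \right)} = \frac{1}{2 l}$
$v{\left(a \right)} = \frac{-10 + a}{-5 + a}$
$\frac{1}{v{\left(-10 \right)} k{\left(-26,58 \right)}} = \frac{1}{\frac{-10 - 10}{-5 - 10} \frac{1}{2 \left(-26\right)}} = \frac{1}{\frac{1}{-15} \left(-20\right) \frac{1}{2} \left(- \frac{1}{26}\right)} = \frac{1}{\left(- \frac{1}{15}\right) \left(-20\right) \left(- \frac{1}{52}\right)} = \frac{1}{\frac{4}{3} \left(- \frac{1}{52}\right)} = \frac{1}{- \frac{1}{39}} = -39$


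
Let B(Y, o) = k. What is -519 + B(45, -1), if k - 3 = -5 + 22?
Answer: -499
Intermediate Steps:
k = 20 (k = 3 + (-5 + 22) = 3 + 17 = 20)
B(Y, o) = 20
-519 + B(45, -1) = -519 + 20 = -499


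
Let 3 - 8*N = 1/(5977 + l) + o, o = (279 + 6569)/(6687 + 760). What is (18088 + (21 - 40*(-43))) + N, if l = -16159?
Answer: 12028485312901/606602832 ≈ 19829.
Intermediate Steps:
o = 6848/7447 ≈ 0.91957
N = 157757173/606602832 (N = 3/8 - (1/(5977 - 16159) + 6848/7447)/8 = 3/8 - (1/(-10182) + 6848/7447)/8 = 3/8 - (-1/10182 + 6848/7447)/8 = 3/8 - 1/8*69718889/75825354 = 3/8 - 69718889/606602832 = 157757173/606602832 ≈ 0.26007)
(18088 + (21 - 40*(-43))) + N = (18088 + (21 - 40*(-43))) + 157757173/606602832 = (18088 + (21 + 1720)) + 157757173/606602832 = (18088 + 1741) + 157757173/606602832 = 19829 + 157757173/606602832 = 12028485312901/606602832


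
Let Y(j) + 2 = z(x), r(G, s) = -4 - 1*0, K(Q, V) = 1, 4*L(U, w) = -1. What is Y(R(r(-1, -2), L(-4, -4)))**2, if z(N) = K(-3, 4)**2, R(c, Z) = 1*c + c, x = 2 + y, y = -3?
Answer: 1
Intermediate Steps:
x = -1 (x = 2 - 3 = -1)
L(U, w) = -1/4 (L(U, w) = (1/4)*(-1) = -1/4)
r(G, s) = -4 (r(G, s) = -4 + 0 = -4)
R(c, Z) = 2*c (R(c, Z) = c + c = 2*c)
z(N) = 1 (z(N) = 1**2 = 1)
Y(j) = -1 (Y(j) = -2 + 1 = -1)
Y(R(r(-1, -2), L(-4, -4)))**2 = (-1)**2 = 1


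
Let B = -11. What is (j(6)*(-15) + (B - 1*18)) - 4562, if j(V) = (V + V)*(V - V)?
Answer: -4591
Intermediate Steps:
j(V) = 0 (j(V) = (2*V)*0 = 0)
(j(6)*(-15) + (B - 1*18)) - 4562 = (0*(-15) + (-11 - 1*18)) - 4562 = (0 + (-11 - 18)) - 4562 = (0 - 29) - 4562 = -29 - 4562 = -4591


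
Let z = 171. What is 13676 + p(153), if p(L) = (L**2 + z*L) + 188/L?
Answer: 9677132/153 ≈ 63249.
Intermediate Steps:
p(L) = L**2 + 171*L + 188/L (p(L) = (L**2 + 171*L) + 188/L = L**2 + 171*L + 188/L)
13676 + p(153) = 13676 + (188 + 153**2*(171 + 153))/153 = 13676 + (188 + 23409*324)/153 = 13676 + (188 + 7584516)/153 = 13676 + (1/153)*7584704 = 13676 + 7584704/153 = 9677132/153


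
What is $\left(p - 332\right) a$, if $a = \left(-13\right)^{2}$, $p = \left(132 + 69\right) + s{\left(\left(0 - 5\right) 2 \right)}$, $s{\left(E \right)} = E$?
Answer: $-23829$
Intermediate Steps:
$p = 191$ ($p = \left(132 + 69\right) + \left(0 - 5\right) 2 = 201 - 10 = 191$)
$a = 169$
$\left(p - 332\right) a = \left(191 - 332\right) 169 = \left(-141\right) 169 = -23829$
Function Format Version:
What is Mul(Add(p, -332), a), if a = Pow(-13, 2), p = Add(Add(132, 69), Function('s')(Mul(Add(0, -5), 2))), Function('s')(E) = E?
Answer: -23829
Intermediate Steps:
p = 191 (p = Add(Add(132, 69), Mul(Add(0, -5), 2)) = Add(201, Mul(-5, 2)) = Add(201, -10) = 191)
a = 169
Mul(Add(p, -332), a) = Mul(Add(191, -332), 169) = Mul(-141, 169) = -23829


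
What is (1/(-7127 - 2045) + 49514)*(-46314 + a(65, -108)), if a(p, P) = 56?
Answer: -10503859731503/4586 ≈ -2.2904e+9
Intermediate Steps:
(1/(-7127 - 2045) + 49514)*(-46314 + a(65, -108)) = (1/(-7127 - 2045) + 49514)*(-46314 + 56) = (1/(-9172) + 49514)*(-46258) = (-1/9172 + 49514)*(-46258) = (454142407/9172)*(-46258) = -10503859731503/4586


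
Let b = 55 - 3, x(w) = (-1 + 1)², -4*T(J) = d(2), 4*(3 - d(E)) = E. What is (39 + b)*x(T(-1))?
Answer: 0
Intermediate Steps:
d(E) = 3 - E/4
T(J) = -5/8 (T(J) = -(3 - ¼*2)/4 = -(3 - ½)/4 = -¼*5/2 = -5/8)
x(w) = 0 (x(w) = 0² = 0)
b = 52
(39 + b)*x(T(-1)) = (39 + 52)*0 = 91*0 = 0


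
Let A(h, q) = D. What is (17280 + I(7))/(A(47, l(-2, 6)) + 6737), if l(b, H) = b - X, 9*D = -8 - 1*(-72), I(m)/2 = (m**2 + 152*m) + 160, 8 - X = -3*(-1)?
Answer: 7758/2639 ≈ 2.9398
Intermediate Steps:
X = 5 (X = 8 - (-3)*(-1) = 8 - 1*3 = 8 - 3 = 5)
I(m) = 320 + 2*m**2 + 304*m (I(m) = 2*((m**2 + 152*m) + 160) = 2*(160 + m**2 + 152*m) = 320 + 2*m**2 + 304*m)
D = 64/9 (D = (-8 - 1*(-72))/9 = (-8 + 72)/9 = (1/9)*64 = 64/9 ≈ 7.1111)
l(b, H) = -5 + b (l(b, H) = b - 1*5 = b - 5 = -5 + b)
A(h, q) = 64/9
(17280 + I(7))/(A(47, l(-2, 6)) + 6737) = (17280 + (320 + 2*7**2 + 304*7))/(64/9 + 6737) = (17280 + (320 + 2*49 + 2128))/(60697/9) = (17280 + (320 + 98 + 2128))*(9/60697) = (17280 + 2546)*(9/60697) = 19826*(9/60697) = 7758/2639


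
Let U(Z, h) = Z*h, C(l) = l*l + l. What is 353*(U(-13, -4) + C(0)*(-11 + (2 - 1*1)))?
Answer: 18356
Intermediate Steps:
C(l) = l + l**2 (C(l) = l**2 + l = l + l**2)
353*(U(-13, -4) + C(0)*(-11 + (2 - 1*1))) = 353*(-13*(-4) + (0*(1 + 0))*(-11 + (2 - 1*1))) = 353*(52 + (0*1)*(-11 + (2 - 1))) = 353*(52 + 0*(-11 + 1)) = 353*(52 + 0*(-10)) = 353*(52 + 0) = 353*52 = 18356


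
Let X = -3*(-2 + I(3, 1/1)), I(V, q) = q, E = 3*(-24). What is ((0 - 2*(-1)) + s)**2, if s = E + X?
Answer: 4489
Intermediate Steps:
E = -72
X = 3 (X = -3*(-2 + 1/1) = -3*(-2 + 1) = -3*(-1) = 3)
s = -69 (s = -72 + 3 = -69)
((0 - 2*(-1)) + s)**2 = ((0 - 2*(-1)) - 69)**2 = ((0 + 2) - 69)**2 = (2 - 69)**2 = (-67)**2 = 4489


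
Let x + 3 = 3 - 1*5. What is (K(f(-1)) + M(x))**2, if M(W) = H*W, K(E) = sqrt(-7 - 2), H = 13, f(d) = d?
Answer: 4216 - 390*I ≈ 4216.0 - 390.0*I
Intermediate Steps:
x = -5 (x = -3 + (3 - 1*5) = -3 + (3 - 5) = -3 - 2 = -5)
K(E) = 3*I (K(E) = sqrt(-9) = 3*I)
M(W) = 13*W
(K(f(-1)) + M(x))**2 = (3*I + 13*(-5))**2 = (3*I - 65)**2 = (-65 + 3*I)**2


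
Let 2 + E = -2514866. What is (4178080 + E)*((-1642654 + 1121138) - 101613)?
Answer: -1036395630348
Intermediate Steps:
E = -2514868 (E = -2 - 2514866 = -2514868)
(4178080 + E)*((-1642654 + 1121138) - 101613) = (4178080 - 2514868)*((-1642654 + 1121138) - 101613) = 1663212*(-521516 - 101613) = 1663212*(-623129) = -1036395630348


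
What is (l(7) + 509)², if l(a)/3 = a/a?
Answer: 262144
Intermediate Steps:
l(a) = 3 (l(a) = 3*(a/a) = 3*1 = 3)
(l(7) + 509)² = (3 + 509)² = 512² = 262144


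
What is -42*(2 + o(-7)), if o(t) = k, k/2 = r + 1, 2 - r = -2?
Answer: -504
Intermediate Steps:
r = 4 (r = 2 - 1*(-2) = 2 + 2 = 4)
k = 10 (k = 2*(4 + 1) = 2*5 = 10)
o(t) = 10
-42*(2 + o(-7)) = -42*(2 + 10) = -42*12 = -504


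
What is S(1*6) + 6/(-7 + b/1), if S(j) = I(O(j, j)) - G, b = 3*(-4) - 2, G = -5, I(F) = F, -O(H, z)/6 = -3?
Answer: 159/7 ≈ 22.714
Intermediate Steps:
O(H, z) = 18 (O(H, z) = -6*(-3) = 18)
b = -14 (b = -12 - 2 = -14)
S(j) = 23 (S(j) = 18 - 1*(-5) = 18 + 5 = 23)
S(1*6) + 6/(-7 + b/1) = 23 + 6/(-7 - 14/1) = 23 + 6/(-7 - 14*1) = 23 + 6/(-7 - 14) = 23 + 6/(-21) = 23 + 6*(-1/21) = 23 - 2/7 = 159/7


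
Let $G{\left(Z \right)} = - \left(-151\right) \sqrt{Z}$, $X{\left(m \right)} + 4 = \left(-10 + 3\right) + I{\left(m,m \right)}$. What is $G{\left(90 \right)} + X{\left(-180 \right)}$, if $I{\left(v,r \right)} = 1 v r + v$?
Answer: $32209 + 453 \sqrt{10} \approx 33642.0$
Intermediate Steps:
$I{\left(v,r \right)} = v + r v$ ($I{\left(v,r \right)} = v r + v = r v + v = v + r v$)
$X{\left(m \right)} = -11 + m \left(1 + m\right)$ ($X{\left(m \right)} = -4 + \left(\left(-10 + 3\right) + m \left(1 + m\right)\right) = -4 + \left(-7 + m \left(1 + m\right)\right) = -11 + m \left(1 + m\right)$)
$G{\left(Z \right)} = 151 \sqrt{Z}$
$G{\left(90 \right)} + X{\left(-180 \right)} = 151 \sqrt{90} - \left(11 + 180 \left(1 - 180\right)\right) = 151 \cdot 3 \sqrt{10} - -32209 = 453 \sqrt{10} + \left(-11 + 32220\right) = 453 \sqrt{10} + 32209 = 32209 + 453 \sqrt{10}$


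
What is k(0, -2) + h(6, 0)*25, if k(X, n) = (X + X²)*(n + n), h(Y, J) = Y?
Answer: 150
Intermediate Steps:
k(X, n) = 2*n*(X + X²) (k(X, n) = (X + X²)*(2*n) = 2*n*(X + X²))
k(0, -2) + h(6, 0)*25 = 2*0*(-2)*(1 + 0) + 6*25 = 2*0*(-2)*1 + 150 = 0 + 150 = 150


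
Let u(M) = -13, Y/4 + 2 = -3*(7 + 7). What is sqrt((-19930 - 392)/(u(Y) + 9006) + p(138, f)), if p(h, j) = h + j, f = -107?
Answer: sqrt(4393837)/391 ≈ 5.3610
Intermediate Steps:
Y = -176 (Y = -8 + 4*(-3*(7 + 7)) = -8 + 4*(-3*14) = -8 + 4*(-42) = -8 - 168 = -176)
sqrt((-19930 - 392)/(u(Y) + 9006) + p(138, f)) = sqrt((-19930 - 392)/(-13 + 9006) + (138 - 107)) = sqrt(-20322/8993 + 31) = sqrt(258461/8993) = sqrt(4393837)/391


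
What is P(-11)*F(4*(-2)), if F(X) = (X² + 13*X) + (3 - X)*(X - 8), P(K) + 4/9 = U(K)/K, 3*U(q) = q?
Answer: 24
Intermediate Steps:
U(q) = q/3
P(K) = -⅑ (P(K) = -4/9 + (K/3)/K = -4/9 + ⅓ = -⅑)
F(X) = X² + 13*X + (-8 + X)*(3 - X) (F(X) = (X² + 13*X) + (3 - X)*(-8 + X) = (X² + 13*X) + (-8 + X)*(3 - X) = X² + 13*X + (-8 + X)*(3 - X))
P(-11)*F(4*(-2)) = -(-24 + 24*(4*(-2)))/9 = -(-24 + 24*(-8))/9 = -(-24 - 192)/9 = -⅑*(-216) = 24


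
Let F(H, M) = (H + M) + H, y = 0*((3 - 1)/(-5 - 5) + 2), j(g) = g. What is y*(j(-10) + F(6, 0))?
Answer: 0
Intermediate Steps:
y = 0 (y = 0*(2/(-10) + 2) = 0*(2*(-⅒) + 2) = 0*(-⅕ + 2) = 0*(9/5) = 0)
F(H, M) = M + 2*H
y*(j(-10) + F(6, 0)) = 0*(-10 + (0 + 2*6)) = 0*(-10 + (0 + 12)) = 0*(-10 + 12) = 0*2 = 0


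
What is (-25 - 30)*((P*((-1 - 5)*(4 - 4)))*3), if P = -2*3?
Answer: 0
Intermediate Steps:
P = -6
(-25 - 30)*((P*((-1 - 5)*(4 - 4)))*3) = (-25 - 30)*(-6*(-1 - 5)*(4 - 4)*3) = -55*(-(-36)*0)*3 = -55*(-6*0)*3 = -0*3 = -55*0 = 0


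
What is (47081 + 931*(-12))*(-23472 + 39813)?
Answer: 586788969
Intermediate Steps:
(47081 + 931*(-12))*(-23472 + 39813) = (47081 - 11172)*16341 = 35909*16341 = 586788969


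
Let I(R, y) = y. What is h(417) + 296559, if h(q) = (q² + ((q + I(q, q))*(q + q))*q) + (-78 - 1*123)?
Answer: 290517099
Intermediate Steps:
h(q) = -201 + q² + 4*q³ (h(q) = (q² + ((q + q)*(q + q))*q) + (-78 - 1*123) = (q² + ((2*q)*(2*q))*q) + (-78 - 123) = (q² + (4*q²)*q) - 201 = (q² + 4*q³) - 201 = -201 + q² + 4*q³)
h(417) + 296559 = (-201 + 417² + 4*417³) + 296559 = (-201 + 173889 + 4*72511713) + 296559 = (-201 + 173889 + 290046852) + 296559 = 290220540 + 296559 = 290517099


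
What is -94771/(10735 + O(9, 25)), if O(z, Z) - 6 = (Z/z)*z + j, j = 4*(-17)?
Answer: -94771/10698 ≈ -8.8588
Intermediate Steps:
j = -68
O(z, Z) = -62 + Z (O(z, Z) = 6 + ((Z/z)*z - 68) = 6 + (Z - 68) = 6 + (-68 + Z) = -62 + Z)
-94771/(10735 + O(9, 25)) = -94771/(10735 + (-62 + 25)) = -94771/(10735 - 37) = -94771/10698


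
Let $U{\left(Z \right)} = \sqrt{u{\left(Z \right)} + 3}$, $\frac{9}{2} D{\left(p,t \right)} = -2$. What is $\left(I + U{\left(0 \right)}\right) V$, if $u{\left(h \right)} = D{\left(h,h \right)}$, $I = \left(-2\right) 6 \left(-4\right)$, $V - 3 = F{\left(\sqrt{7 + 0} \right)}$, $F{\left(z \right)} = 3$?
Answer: $288 + 2 \sqrt{23} \approx 297.59$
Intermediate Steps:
$V = 6$ ($V = 3 + 3 = 6$)
$D{\left(p,t \right)} = - \frac{4}{9}$ ($D{\left(p,t \right)} = \frac{2}{9} \left(-2\right) = - \frac{4}{9}$)
$I = 48$ ($I = \left(-12\right) \left(-4\right) = 48$)
$u{\left(h \right)} = - \frac{4}{9}$
$U{\left(Z \right)} = \frac{\sqrt{23}}{3}$ ($U{\left(Z \right)} = \sqrt{- \frac{4}{9} + 3} = \sqrt{\frac{23}{9}} = \frac{\sqrt{23}}{3}$)
$\left(I + U{\left(0 \right)}\right) V = \left(48 + \frac{\sqrt{23}}{3}\right) 6 = 288 + 2 \sqrt{23}$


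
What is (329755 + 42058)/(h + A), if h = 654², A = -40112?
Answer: 371813/387604 ≈ 0.95926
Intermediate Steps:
h = 427716
(329755 + 42058)/(h + A) = (329755 + 42058)/(427716 - 40112) = 371813/387604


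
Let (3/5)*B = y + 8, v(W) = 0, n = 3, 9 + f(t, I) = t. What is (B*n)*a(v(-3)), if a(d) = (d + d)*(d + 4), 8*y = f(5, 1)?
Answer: 0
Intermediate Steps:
f(t, I) = -9 + t
y = -½ (y = (-9 + 5)/8 = (⅛)*(-4) = -½ ≈ -0.50000)
a(d) = 2*d*(4 + d) (a(d) = (2*d)*(4 + d) = 2*d*(4 + d))
B = 25/2 (B = 5*(-½ + 8)/3 = (5/3)*(15/2) = 25/2 ≈ 12.500)
(B*n)*a(v(-3)) = ((25/2)*3)*(2*0*(4 + 0)) = 75*(2*0*4)/2 = (75/2)*0 = 0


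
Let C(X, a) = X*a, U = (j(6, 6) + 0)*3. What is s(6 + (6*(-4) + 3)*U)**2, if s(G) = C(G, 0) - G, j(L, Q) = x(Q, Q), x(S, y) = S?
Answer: 138384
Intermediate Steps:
j(L, Q) = Q
U = 18 (U = (6 + 0)*3 = 6*3 = 18)
s(G) = -G (s(G) = G*0 - G = 0 - G = -G)
s(6 + (6*(-4) + 3)*U)**2 = (-(6 + (6*(-4) + 3)*18))**2 = (-(6 + (-24 + 3)*18))**2 = (-(6 - 21*18))**2 = (-(6 - 378))**2 = (-1*(-372))**2 = 372**2 = 138384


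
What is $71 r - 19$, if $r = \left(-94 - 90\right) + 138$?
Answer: $-3285$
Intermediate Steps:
$r = -46$ ($r = -184 + 138 = -46$)
$71 r - 19 = 71 \left(-46\right) - 19 = -3266 - 19 = -3285$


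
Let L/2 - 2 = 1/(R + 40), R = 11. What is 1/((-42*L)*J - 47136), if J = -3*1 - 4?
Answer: -17/781124 ≈ -2.1763e-5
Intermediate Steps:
L = 206/51 (L = 4 + 2/(11 + 40) = 4 + 2/51 = 206/51 ≈ 4.0392)
J = -7 (J = -3 - 4 = -7)
1/((-42*L)*J - 47136) = 1/(-42*206/51*(-7) - 47136) = 1/(-2884/17*(-7) - 47136) = 1/(20188/17 - 47136) = 1/(-781124/17) = -17/781124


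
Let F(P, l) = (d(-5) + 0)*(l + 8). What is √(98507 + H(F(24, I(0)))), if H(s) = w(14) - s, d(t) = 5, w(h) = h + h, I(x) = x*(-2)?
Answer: √98495 ≈ 313.84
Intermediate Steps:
I(x) = -2*x
w(h) = 2*h
F(P, l) = 40 + 5*l (F(P, l) = (5 + 0)*(l + 8) = 5*(8 + l) = 40 + 5*l)
H(s) = 28 - s (H(s) = 2*14 - s = 28 - s)
√(98507 + H(F(24, I(0)))) = √(98507 + (28 - (40 + 5*(-2*0)))) = √(98507 + (28 - (40 + 5*0))) = √(98507 + (28 - (40 + 0))) = √(98507 + (28 - 1*40)) = √(98507 + (28 - 40)) = √(98507 - 12) = √98495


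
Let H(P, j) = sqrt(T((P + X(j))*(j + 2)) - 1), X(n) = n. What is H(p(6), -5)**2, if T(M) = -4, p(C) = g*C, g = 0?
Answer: -5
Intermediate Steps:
p(C) = 0 (p(C) = 0*C = 0)
H(P, j) = I*sqrt(5) (H(P, j) = sqrt(-4 - 1) = sqrt(-5) = I*sqrt(5))
H(p(6), -5)**2 = (I*sqrt(5))**2 = -5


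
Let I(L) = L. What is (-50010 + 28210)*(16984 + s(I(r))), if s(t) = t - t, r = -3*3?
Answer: -370251200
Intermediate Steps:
r = -9
s(t) = 0
(-50010 + 28210)*(16984 + s(I(r))) = (-50010 + 28210)*(16984 + 0) = -21800*16984 = -370251200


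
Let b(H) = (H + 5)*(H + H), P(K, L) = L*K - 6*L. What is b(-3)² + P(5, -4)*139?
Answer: 700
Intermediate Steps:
P(K, L) = -6*L + K*L (P(K, L) = K*L - 6*L = -6*L + K*L)
b(H) = 2*H*(5 + H) (b(H) = (5 + H)*(2*H) = 2*H*(5 + H))
b(-3)² + P(5, -4)*139 = (2*(-3)*(5 - 3))² - 4*(-6 + 5)*139 = (2*(-3)*2)² - 4*(-1)*139 = (-12)² + 4*139 = 144 + 556 = 700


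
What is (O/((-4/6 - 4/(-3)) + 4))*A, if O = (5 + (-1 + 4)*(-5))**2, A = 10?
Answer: 1500/7 ≈ 214.29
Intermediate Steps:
O = 100 (O = (5 + 3*(-5))**2 = (5 - 15)**2 = (-10)**2 = 100)
(O/((-4/6 - 4/(-3)) + 4))*A = (100/((-4/6 - 4/(-3)) + 4))*10 = (100/((-4*1/6 - 4*(-1/3)) + 4))*10 = (100/((-2/3 + 4/3) + 4))*10 = (100/(2/3 + 4))*10 = (100/(14/3))*10 = (100*(3/14))*10 = (150/7)*10 = 1500/7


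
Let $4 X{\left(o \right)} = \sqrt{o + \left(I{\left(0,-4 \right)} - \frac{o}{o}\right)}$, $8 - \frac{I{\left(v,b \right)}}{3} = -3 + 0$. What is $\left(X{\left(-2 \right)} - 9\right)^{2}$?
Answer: $\frac{\left(36 - \sqrt{30}\right)^{2}}{16} \approx 58.227$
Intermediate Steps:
$I{\left(v,b \right)} = 33$ ($I{\left(v,b \right)} = 24 - 3 \left(-3 + 0\right) = 24 - -9 = 24 + 9 = 33$)
$X{\left(o \right)} = \frac{\sqrt{32 + o}}{4}$ ($X{\left(o \right)} = \frac{\sqrt{o + \left(33 - \frac{o}{o}\right)}}{4} = \frac{\sqrt{o + \left(33 - 1\right)}}{4} = \frac{\sqrt{o + 32}}{4} = \frac{\sqrt{32 + o}}{4}$)
$\left(X{\left(-2 \right)} - 9\right)^{2} = \left(\frac{\sqrt{32 - 2}}{4} - 9\right)^{2} = \left(\frac{\sqrt{30}}{4} - 9\right)^{2} = \left(-9 + \frac{\sqrt{30}}{4}\right)^{2}$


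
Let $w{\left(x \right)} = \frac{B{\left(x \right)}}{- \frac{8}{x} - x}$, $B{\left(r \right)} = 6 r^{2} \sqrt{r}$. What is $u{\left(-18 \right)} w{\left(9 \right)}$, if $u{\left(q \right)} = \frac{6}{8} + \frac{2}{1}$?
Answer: $- \frac{72171}{178} \approx -405.46$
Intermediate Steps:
$u{\left(q \right)} = \frac{11}{4}$ ($u{\left(q \right)} = 6 \cdot \frac{1}{8} + 2 \cdot 1 = \frac{3}{4} + 2 = \frac{11}{4}$)
$B{\left(r \right)} = 6 r^{\frac{5}{2}}$
$w{\left(x \right)} = \frac{6 x^{\frac{5}{2}}}{- x - \frac{8}{x}}$ ($w{\left(x \right)} = \frac{6 x^{\frac{5}{2}}}{- \frac{8}{x} - x} = \frac{6 x^{\frac{5}{2}}}{- x - \frac{8}{x}}$)
$u{\left(-18 \right)} w{\left(9 \right)} = \frac{11 \left(- \frac{6 \cdot 9^{\frac{7}{2}}}{8 + 9^{2}}\right)}{4} = \frac{11 \left(\left(-6\right) 2187 \frac{1}{8 + 81}\right)}{4} = \frac{11 \left(\left(-6\right) 2187 \cdot \frac{1}{89}\right)}{4} = \frac{11}{4} \left(- \frac{13122}{89}\right) = - \frac{72171}{178}$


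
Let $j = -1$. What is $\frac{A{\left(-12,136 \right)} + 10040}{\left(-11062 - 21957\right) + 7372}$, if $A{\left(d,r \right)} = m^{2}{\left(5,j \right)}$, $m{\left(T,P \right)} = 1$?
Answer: $- \frac{3347}{8549} \approx -0.39151$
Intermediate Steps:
$A{\left(d,r \right)} = 1$ ($A{\left(d,r \right)} = 1^{2} = 1$)
$\frac{A{\left(-12,136 \right)} + 10040}{\left(-11062 - 21957\right) + 7372} = \frac{1 + 10040}{\left(-11062 - 21957\right) + 7372} = \frac{10041}{-33019 + 7372} = \frac{10041}{-25647} = 10041 \left(- \frac{1}{25647}\right) = - \frac{3347}{8549}$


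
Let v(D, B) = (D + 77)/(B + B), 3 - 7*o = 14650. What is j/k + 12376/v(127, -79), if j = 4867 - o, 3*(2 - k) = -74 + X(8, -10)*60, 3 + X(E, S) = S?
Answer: -43168169/4515 ≈ -9561.1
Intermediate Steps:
X(E, S) = -3 + S
o = -14647/7 (o = 3/7 - 1/7*14650 = 3/7 - 14650/7 = -14647/7 ≈ -2092.4)
v(D, B) = (77 + D)/(2*B) (v(D, B) = (77 + D)/((2*B)) = (77 + D)*(1/(2*B)) = (77 + D)/(2*B))
k = 860/3 (k = 2 - (-74 + (-3 - 10)*60)/3 = 2 - (-74 - 13*60)/3 = 2 - (-74 - 780)/3 = 2 - 1/3*(-854) = 2 + 854/3 = 860/3 ≈ 286.67)
j = 48716/7 (j = 4867 - 1*(-14647/7) = 4867 + 14647/7 = 48716/7 ≈ 6959.4)
j/k + 12376/v(127, -79) = 48716/(7*(860/3)) + 12376/(((1/2)*(77 + 127)/(-79))) = (48716/7)*(3/860) + 12376/(((1/2)*(-1/79)*204)) = 36537/1505 + 12376/(-102/79) = 36537/1505 + 12376*(-79/102) = 36537/1505 - 28756/3 = -43168169/4515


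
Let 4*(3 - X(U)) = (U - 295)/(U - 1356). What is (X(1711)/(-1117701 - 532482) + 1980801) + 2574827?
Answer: 889585019124103/195271655 ≈ 4.5556e+6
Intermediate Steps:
X(U) = 3 - (-295 + U)/(4*(-1356 + U)) (X(U) = 3 - (U - 295)/(4*(U - 1356)) = 3 - (-295 + U)/(4*(-1356 + U)))
(X(1711)/(-1117701 - 532482) + 1980801) + 2574827 = (((-15977 + 11*1711)/(4*(-1356 + 1711)))/(-1117701 - 532482) + 1980801) + 2574827 = (((1/4)*(-15977 + 18821)/355)/(-1650183) + 1980801) + 2574827 = (((1/4)*(1/355)*2844)*(-1/1650183) + 1980801) + 2574827 = ((711/355)*(-1/1650183) + 1980801) + 2574827 = (-237/195271655 + 1980801) + 2574827 = 386794289495418/195271655 + 2574827 = 889585019124103/195271655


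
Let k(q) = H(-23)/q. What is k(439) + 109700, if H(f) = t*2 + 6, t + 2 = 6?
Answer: 48158314/439 ≈ 1.0970e+5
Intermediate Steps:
t = 4 (t = -2 + 6 = 4)
H(f) = 14 (H(f) = 4*2 + 6 = 8 + 6 = 14)
k(q) = 14/q
k(439) + 109700 = 14/439 + 109700 = 48158314/439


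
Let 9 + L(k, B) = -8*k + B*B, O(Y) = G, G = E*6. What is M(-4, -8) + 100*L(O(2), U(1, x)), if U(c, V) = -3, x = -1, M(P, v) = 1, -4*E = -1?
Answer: -1199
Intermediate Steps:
E = 1/4 (E = -1/4*(-1) = 1/4 ≈ 0.25000)
G = 3/2 (G = (1/4)*6 = 3/2 ≈ 1.5000)
O(Y) = 3/2
L(k, B) = -9 + B**2 - 8*k (L(k, B) = -9 + (-8*k + B*B) = -9 + (-8*k + B**2) = -9 + (B**2 - 8*k) = -9 + B**2 - 8*k)
M(-4, -8) + 100*L(O(2), U(1, x)) = 1 + 100*(-9 + (-3)**2 - 8*3/2) = 1 + 100*(-9 + 9 - 12) = 1 + 100*(-12) = 1 - 1200 = -1199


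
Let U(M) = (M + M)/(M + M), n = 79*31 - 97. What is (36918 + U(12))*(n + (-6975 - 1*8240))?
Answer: -474889097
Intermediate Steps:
n = 2352 (n = 2449 - 97 = 2352)
U(M) = 1 (U(M) = (2*M)/((2*M)) = (2*M)*(1/(2*M)) = 1)
(36918 + U(12))*(n + (-6975 - 1*8240)) = (36918 + 1)*(2352 + (-6975 - 1*8240)) = 36919*(2352 + (-6975 - 8240)) = 36919*(2352 - 15215) = 36919*(-12863) = -474889097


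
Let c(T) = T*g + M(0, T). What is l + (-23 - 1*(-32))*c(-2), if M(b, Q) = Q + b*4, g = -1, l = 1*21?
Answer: 21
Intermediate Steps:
l = 21
M(b, Q) = Q + 4*b
c(T) = 0 (c(T) = T*(-1) + (T + 4*0) = -T + (T + 0) = -T + T = 0)
l + (-23 - 1*(-32))*c(-2) = 21 + (-23 - 1*(-32))*0 = 21 + (-23 + 32)*0 = 21 + 9*0 = 21 + 0 = 21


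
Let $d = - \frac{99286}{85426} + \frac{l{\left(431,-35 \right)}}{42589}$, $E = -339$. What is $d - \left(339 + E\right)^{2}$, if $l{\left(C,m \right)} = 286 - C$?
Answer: $- \frac{192767192}{165373087} \approx -1.1656$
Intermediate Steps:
$d = - \frac{192767192}{165373087}$ ($d = - \frac{99286}{85426} + \frac{286 - 431}{42589} = \left(-99286\right) \frac{1}{85426} + \left(286 - 431\right) \frac{1}{42589} = - \frac{4513}{3883} - \frac{145}{42589} = - \frac{192767192}{165373087} \approx -1.1656$)
$d - \left(339 + E\right)^{2} = - \frac{192767192}{165373087} - \left(339 - 339\right)^{2} = - \frac{192767192}{165373087} - 0^{2} = - \frac{192767192}{165373087} - 0 = - \frac{192767192}{165373087} + 0 = - \frac{192767192}{165373087}$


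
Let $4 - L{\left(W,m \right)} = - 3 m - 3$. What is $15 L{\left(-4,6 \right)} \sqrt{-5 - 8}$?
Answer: $375 i \sqrt{13} \approx 1352.1 i$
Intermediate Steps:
$L{\left(W,m \right)} = 7 + 3 m$ ($L{\left(W,m \right)} = 4 - \left(- 3 m - 3\right) = 4 - \left(-3 - 3 m\right) = 4 + \left(3 + 3 m\right) = 7 + 3 m$)
$15 L{\left(-4,6 \right)} \sqrt{-5 - 8} = 15 \left(7 + 3 \cdot 6\right) \sqrt{-5 - 8} = 15 \left(7 + 18\right) \sqrt{-13} = 15 \cdot 25 i \sqrt{13} = 375 i \sqrt{13}$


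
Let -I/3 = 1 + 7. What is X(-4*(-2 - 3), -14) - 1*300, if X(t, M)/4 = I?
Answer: -396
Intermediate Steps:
I = -24 (I = -3*(1 + 7) = -3*8 = -24)
X(t, M) = -96 (X(t, M) = 4*(-24) = -96)
X(-4*(-2 - 3), -14) - 1*300 = -96 - 1*300 = -96 - 300 = -396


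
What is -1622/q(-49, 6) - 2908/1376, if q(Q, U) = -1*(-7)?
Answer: -563057/2408 ≈ -233.83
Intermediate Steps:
q(Q, U) = 7
-1622/q(-49, 6) - 2908/1376 = -1622/7 - 2908/1376 = -1622*⅐ - 2908*1/1376 = -1622/7 - 727/344 = -563057/2408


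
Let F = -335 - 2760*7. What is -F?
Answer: 19655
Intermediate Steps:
F = -19655 (F = -335 - 184*105 = -335 - 19320 = -19655)
-F = -1*(-19655) = 19655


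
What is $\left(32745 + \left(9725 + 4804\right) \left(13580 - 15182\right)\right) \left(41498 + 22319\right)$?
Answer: $-1483280215521$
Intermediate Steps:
$\left(32745 + \left(9725 + 4804\right) \left(13580 - 15182\right)\right) \left(41498 + 22319\right) = \left(32745 + 14529 \left(-1602\right)\right) 63817 = \left(32745 - 23275458\right) 63817 = \left(-23242713\right) 63817 = -1483280215521$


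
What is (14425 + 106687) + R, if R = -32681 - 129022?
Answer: -40591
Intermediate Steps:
R = -161703
(14425 + 106687) + R = (14425 + 106687) - 161703 = 121112 - 161703 = -40591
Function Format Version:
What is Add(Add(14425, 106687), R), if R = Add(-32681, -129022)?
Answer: -40591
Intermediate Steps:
R = -161703
Add(Add(14425, 106687), R) = Add(Add(14425, 106687), -161703) = Add(121112, -161703) = -40591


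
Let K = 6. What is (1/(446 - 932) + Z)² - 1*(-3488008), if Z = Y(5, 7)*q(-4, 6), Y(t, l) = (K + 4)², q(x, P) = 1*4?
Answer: 861644508769/236196 ≈ 3.6480e+6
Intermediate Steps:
q(x, P) = 4
Y(t, l) = 100 (Y(t, l) = (6 + 4)² = 10² = 100)
Z = 400 (Z = 100*4 = 400)
(1/(446 - 932) + Z)² - 1*(-3488008) = (1/(446 - 932) + 400)² - 1*(-3488008) = (1/(-486) + 400)² + 3488008 = (-1/486 + 400)² + 3488008 = (194399/486)² + 3488008 = 37790971201/236196 + 3488008 = 861644508769/236196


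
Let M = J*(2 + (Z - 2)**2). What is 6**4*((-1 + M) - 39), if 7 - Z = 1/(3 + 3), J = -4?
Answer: -183312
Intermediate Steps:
Z = 41/6 (Z = 7 - 1/(3 + 3) = 7 - 1/6 = 41/6 ≈ 6.8333)
M = -913/9 (M = -4*(2 + (41/6 - 2)**2) = -4*(2 + (29/6)**2) = -4*(2 + 841/36) = -4*913/36 = -913/9 ≈ -101.44)
6**4*((-1 + M) - 39) = 6**4*((-1 - 913/9) - 39) = 1296*(-922/9 - 39) = 1296*(-1273/9) = -183312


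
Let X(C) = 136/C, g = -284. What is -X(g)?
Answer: 34/71 ≈ 0.47887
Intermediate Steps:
-X(g) = -136/(-284) = -136*(-1)/284 = -1*(-34/71) = 34/71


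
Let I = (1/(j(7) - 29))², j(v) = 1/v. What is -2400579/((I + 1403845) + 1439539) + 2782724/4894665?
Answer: -2087901023776984/7571814472798827 ≈ -0.27575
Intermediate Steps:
I = 49/40804 (I = (1/(1/7 - 29))² = (1/(⅐ - 29))² = (1/(-202/7))² = (-7/202)² = 49/40804 ≈ 0.0012009)
-2400579/((I + 1403845) + 1439539) + 2782724/4894665 = -2400579/((49/40804 + 1403845) + 1439539) + 2782724/4894665 = -2400579/(57282491429/40804 + 1439539) + 2782724*(1/4894665) = -2400579/116021440785/40804 + 2782724/4894665 = -2400579*40804/116021440785 + 2782724/4894665 = -32651075172/38673813595 + 2782724/4894665 = -2087901023776984/7571814472798827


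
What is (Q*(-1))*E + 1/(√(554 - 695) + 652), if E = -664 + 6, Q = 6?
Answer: 1678867912/425245 - I*√141/425245 ≈ 3948.0 - 2.7924e-5*I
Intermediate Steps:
E = -658
(Q*(-1))*E + 1/(√(554 - 695) + 652) = (6*(-1))*(-658) + 1/(√(554 - 695) + 652) = -6*(-658) + 1/(√(-141) + 652) = 3948 + 1/(I*√141 + 652) = 3948 + 1/(652 + I*√141)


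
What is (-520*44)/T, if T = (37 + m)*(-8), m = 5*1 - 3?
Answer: 220/3 ≈ 73.333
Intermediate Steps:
m = 2 (m = 5 - 3 = 2)
T = -312 (T = (37 + 2)*(-8) = 39*(-8) = -312)
(-520*44)/T = -520*44/(-312) = -22880*(-1/312) = 220/3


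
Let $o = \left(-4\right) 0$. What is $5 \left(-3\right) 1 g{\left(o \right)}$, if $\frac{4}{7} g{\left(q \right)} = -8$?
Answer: $210$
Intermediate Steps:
$o = 0$
$g{\left(q \right)} = -14$ ($g{\left(q \right)} = \frac{7}{4} \left(-8\right) = -14$)
$5 \left(-3\right) 1 g{\left(o \right)} = 5 \left(-3\right) 1 \left(-14\right) = \left(-15\right) 1 \left(-14\right) = \left(-15\right) \left(-14\right) = 210$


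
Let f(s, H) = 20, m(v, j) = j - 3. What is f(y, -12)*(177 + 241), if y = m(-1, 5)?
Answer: 8360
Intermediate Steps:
m(v, j) = -3 + j
y = 2 (y = -3 + 5 = 2)
f(y, -12)*(177 + 241) = 20*(177 + 241) = 20*418 = 8360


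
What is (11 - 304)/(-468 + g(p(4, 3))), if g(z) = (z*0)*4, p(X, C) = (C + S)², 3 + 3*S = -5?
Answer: 293/468 ≈ 0.62607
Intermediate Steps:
S = -8/3 (S = -1 + (⅓)*(-5) = -1 - 5/3 = -8/3 ≈ -2.6667)
p(X, C) = (-8/3 + C)² (p(X, C) = (C - 8/3)² = (-8/3 + C)²)
g(z) = 0 (g(z) = 0*4 = 0)
(11 - 304)/(-468 + g(p(4, 3))) = (11 - 304)/(-468 + 0) = -293/(-468) = -293*(-1/468) = 293/468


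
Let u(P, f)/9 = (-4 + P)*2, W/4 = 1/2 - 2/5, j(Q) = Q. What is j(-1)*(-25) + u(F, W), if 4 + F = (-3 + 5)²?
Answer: -47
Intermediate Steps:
W = ⅖ (W = 4*(1/2 - 2/5) = 4*(1*(½) - 2*⅕) = 4*(½ - ⅖) = 4*(⅒) = ⅖ ≈ 0.40000)
F = 0 (F = -4 + (-3 + 5)² = -4 + 2² = -4 + 4 = 0)
u(P, f) = -72 + 18*P (u(P, f) = 9*((-4 + P)*2) = 9*(-8 + 2*P) = -72 + 18*P)
j(-1)*(-25) + u(F, W) = -1*(-25) + (-72 + 18*0) = 25 + (-72 + 0) = 25 - 72 = -47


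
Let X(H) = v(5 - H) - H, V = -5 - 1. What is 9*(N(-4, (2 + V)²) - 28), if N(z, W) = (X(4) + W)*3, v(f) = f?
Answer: 99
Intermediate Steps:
V = -6
X(H) = 5 - 2*H (X(H) = (5 - H) - H = 5 - 2*H)
N(z, W) = -9 + 3*W (N(z, W) = ((5 - 2*4) + W)*3 = ((5 - 8) + W)*3 = (-3 + W)*3 = -9 + 3*W)
9*(N(-4, (2 + V)²) - 28) = 9*((-9 + 3*(2 - 6)²) - 28) = 9*((-9 + 3*(-4)²) - 28) = 9*((-9 + 3*16) - 28) = 9*((-9 + 48) - 28) = 9*(39 - 28) = 9*11 = 99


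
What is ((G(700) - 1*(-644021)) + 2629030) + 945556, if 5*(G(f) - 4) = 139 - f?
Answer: 21092494/5 ≈ 4.2185e+6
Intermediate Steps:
G(f) = 159/5 - f/5 (G(f) = 4 + (139 - f)/5 = 4 + (139/5 - f/5) = 159/5 - f/5)
((G(700) - 1*(-644021)) + 2629030) + 945556 = (((159/5 - ⅕*700) - 1*(-644021)) + 2629030) + 945556 = (((159/5 - 140) + 644021) + 2629030) + 945556 = ((-541/5 + 644021) + 2629030) + 945556 = (3219564/5 + 2629030) + 945556 = 16364714/5 + 945556 = 21092494/5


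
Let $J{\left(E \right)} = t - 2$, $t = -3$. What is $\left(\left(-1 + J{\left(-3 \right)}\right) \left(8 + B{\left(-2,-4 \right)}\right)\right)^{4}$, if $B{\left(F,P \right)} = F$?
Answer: $1679616$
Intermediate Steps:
$J{\left(E \right)} = -5$ ($J{\left(E \right)} = -3 - 2 = -5$)
$\left(\left(-1 + J{\left(-3 \right)}\right) \left(8 + B{\left(-2,-4 \right)}\right)\right)^{4} = \left(\left(-1 - 5\right) \left(8 - 2\right)\right)^{4} = \left(\left(-6\right) 6\right)^{4} = \left(-36\right)^{4} = 1679616$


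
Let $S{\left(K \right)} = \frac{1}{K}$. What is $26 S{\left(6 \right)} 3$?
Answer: $13$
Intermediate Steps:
$26 S{\left(6 \right)} 3 = \frac{26}{6} \cdot 3 = 26 \cdot \frac{1}{6} \cdot 3 = \frac{13}{3} \cdot 3 = 13$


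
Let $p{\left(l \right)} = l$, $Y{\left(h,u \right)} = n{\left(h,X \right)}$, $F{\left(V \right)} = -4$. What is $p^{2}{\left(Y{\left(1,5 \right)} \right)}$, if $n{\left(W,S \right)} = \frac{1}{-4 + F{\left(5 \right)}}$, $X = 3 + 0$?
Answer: $\frac{1}{64} \approx 0.015625$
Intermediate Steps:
$X = 3$
$n{\left(W,S \right)} = - \frac{1}{8}$ ($n{\left(W,S \right)} = \frac{1}{-4 - 4} = \frac{1}{-8} = - \frac{1}{8}$)
$Y{\left(h,u \right)} = - \frac{1}{8}$
$p^{2}{\left(Y{\left(1,5 \right)} \right)} = \left(- \frac{1}{8}\right)^{2} = \frac{1}{64}$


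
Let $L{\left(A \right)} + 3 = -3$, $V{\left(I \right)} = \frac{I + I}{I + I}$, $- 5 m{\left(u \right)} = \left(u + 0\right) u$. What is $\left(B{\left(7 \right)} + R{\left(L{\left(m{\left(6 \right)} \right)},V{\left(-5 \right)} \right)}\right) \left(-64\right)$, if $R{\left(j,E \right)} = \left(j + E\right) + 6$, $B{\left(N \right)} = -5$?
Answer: $256$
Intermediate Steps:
$m{\left(u \right)} = - \frac{u^{2}}{5}$ ($m{\left(u \right)} = - \frac{\left(u + 0\right) u}{5} = - \frac{u u}{5} = - \frac{u^{2}}{5}$)
$V{\left(I \right)} = 1$ ($V{\left(I \right)} = \frac{2 I}{2 I} = 2 I \frac{1}{2 I} = 1$)
$L{\left(A \right)} = -6$ ($L{\left(A \right)} = -3 - 3 = -6$)
$R{\left(j,E \right)} = 6 + E + j$ ($R{\left(j,E \right)} = \left(E + j\right) + 6 = 6 + E + j$)
$\left(B{\left(7 \right)} + R{\left(L{\left(m{\left(6 \right)} \right)},V{\left(-5 \right)} \right)}\right) \left(-64\right) = \left(-5 + \left(6 + 1 - 6\right)\right) \left(-64\right) = \left(-5 + 1\right) \left(-64\right) = \left(-4\right) \left(-64\right) = 256$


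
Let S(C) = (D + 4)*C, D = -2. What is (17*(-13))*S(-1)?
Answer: 442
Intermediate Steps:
S(C) = 2*C (S(C) = (-2 + 4)*C = 2*C)
(17*(-13))*S(-1) = (17*(-13))*(2*(-1)) = -221*(-2) = 442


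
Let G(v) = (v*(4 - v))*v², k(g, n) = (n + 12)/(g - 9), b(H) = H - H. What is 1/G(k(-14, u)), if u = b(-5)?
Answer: -279841/179712 ≈ -1.5572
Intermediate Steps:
b(H) = 0
u = 0
k(g, n) = (12 + n)/(-9 + g)
G(v) = v³*(4 - v)
1/G(k(-14, u)) = 1/(((12 + 0)/(-9 - 14))³*(4 - (12 + 0)/(-9 - 14))) = 1/((12/(-23))³*(4 - 12/(-23))) = 1/((-1/23*12)³*(4 - (-1)*12/23)) = 1/((-12/23)³*(4 - 1*(-12/23))) = 1/(-1728*(4 + 12/23)/12167) = 1/(-1728/12167*104/23) = 1/(-179712/279841) = -279841/179712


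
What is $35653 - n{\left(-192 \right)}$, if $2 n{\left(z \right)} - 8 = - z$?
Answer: $35553$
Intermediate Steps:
$n{\left(z \right)} = 4 - \frac{z}{2}$ ($n{\left(z \right)} = 4 + \frac{\left(-1\right) z}{2} = 4 - \frac{z}{2}$)
$35653 - n{\left(-192 \right)} = 35653 - \left(4 - -96\right) = 35653 - \left(4 + 96\right) = 35653 - 100 = 35553$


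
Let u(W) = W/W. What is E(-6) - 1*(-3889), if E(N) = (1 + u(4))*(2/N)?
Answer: 11665/3 ≈ 3888.3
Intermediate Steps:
u(W) = 1
E(N) = 4/N (E(N) = (1 + 1)*(2/N) = 2*(2/N) = 4/N)
E(-6) - 1*(-3889) = 4/(-6) - 1*(-3889) = 4*(-⅙) + 3889 = -⅔ + 3889 = 11665/3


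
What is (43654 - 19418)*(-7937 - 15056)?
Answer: -557258348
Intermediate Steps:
(43654 - 19418)*(-7937 - 15056) = 24236*(-22993) = -557258348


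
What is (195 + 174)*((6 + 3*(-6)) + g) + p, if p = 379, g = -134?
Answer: -53495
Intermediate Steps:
(195 + 174)*((6 + 3*(-6)) + g) + p = (195 + 174)*((6 + 3*(-6)) - 134) + 379 = 369*((6 - 18) - 134) + 379 = 369*(-12 - 134) + 379 = 369*(-146) + 379 = -53874 + 379 = -53495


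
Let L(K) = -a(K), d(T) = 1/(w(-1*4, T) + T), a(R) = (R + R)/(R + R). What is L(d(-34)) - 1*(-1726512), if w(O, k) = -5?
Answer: 1726511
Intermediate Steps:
a(R) = 1 (a(R) = (2*R)/((2*R)) = (2*R)*(1/(2*R)) = 1)
d(T) = 1/(-5 + T)
L(K) = -1 (L(K) = -1*1 = -1)
L(d(-34)) - 1*(-1726512) = -1 - 1*(-1726512) = -1 + 1726512 = 1726511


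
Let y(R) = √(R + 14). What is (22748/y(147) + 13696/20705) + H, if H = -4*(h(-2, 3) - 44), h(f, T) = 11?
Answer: 2746756/20705 + 22748*√161/161 ≈ 1925.5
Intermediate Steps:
y(R) = √(14 + R)
H = 132 (H = -4*(11 - 44) = -4*(-33) = 132)
(22748/y(147) + 13696/20705) + H = (22748/(√(14 + 147)) + 13696/20705) + 132 = (22748/(√161) + 13696*(1/20705)) + 132 = (22748*(√161/161) + 13696/20705) + 132 = (22748*√161/161 + 13696/20705) + 132 = (13696/20705 + 22748*√161/161) + 132 = 2746756/20705 + 22748*√161/161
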